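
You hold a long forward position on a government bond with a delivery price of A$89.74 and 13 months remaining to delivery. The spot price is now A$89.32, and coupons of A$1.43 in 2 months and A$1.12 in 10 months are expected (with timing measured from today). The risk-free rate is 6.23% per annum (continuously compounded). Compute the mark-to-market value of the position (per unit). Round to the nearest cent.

PV(remaining coupons) I = 1.43·e^(−0.0623·2/12) + 1.12·e^(−0.0623·10/12) = 2.4786
Current forward F = (S − I)·e^(rT) = (89.32 − 2.4786)·e^(0.0623·13/12) = 86.8414 × 1.069821 = 92.9048
Value (long) = (F − K)·e^(−rT) = (92.9048 − 89.74) × 0.934736 = 2.9583
Value = A$2.96

A$2.96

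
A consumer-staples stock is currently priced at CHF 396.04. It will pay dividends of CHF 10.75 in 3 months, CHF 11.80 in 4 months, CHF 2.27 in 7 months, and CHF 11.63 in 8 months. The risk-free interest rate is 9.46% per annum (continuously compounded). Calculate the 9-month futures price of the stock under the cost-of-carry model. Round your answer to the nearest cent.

PV(dividends) I = 10.75·e^(−0.0946·3/12) + 11.80·e^(−0.0946·4/12) + 2.27·e^(−0.0946·7/12) + 11.63·e^(−0.0946·8/12)
I = 10.4987 + 11.4337 + 2.1481 + 10.9192 = 34.9997
F = (S − I)·e^(rT) = (396.04 − 34.9997) · e^(0.0946·9/12)
= 361.0403 · e^0.070950 = 361.0403 × 1.073528 = CHF 387.59

CHF 387.59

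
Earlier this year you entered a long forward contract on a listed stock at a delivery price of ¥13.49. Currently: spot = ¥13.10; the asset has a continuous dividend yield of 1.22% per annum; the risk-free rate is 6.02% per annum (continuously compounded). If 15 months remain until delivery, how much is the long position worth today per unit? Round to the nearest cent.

¥0.39

Current fair forward for the remaining 15 months: F = S·e^((r − q)·T), (r − q) = 0.0602 − 0.0122 = 0.0480
F = 13.10 · e^(0.0480 × 15/12) = 13.10 × 1.061837 = 13.9101
Value of long forward = (F − K)·e^(−rT) = (13.9101 − 13.49) · e^(−0.0602·15/12)
= 0.4201 × 0.927512 = 0.39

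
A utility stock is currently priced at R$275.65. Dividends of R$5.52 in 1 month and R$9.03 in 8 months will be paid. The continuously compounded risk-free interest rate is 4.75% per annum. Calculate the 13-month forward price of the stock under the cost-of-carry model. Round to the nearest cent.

PV(dividends) I = 5.52·e^(−0.0475·1/12) + 9.03·e^(−0.0475·8/12)
I = 5.4982 + 8.7485 = 14.2467
F = (S − I)·e^(rT) = (275.65 − 14.2467) · e^(0.0475·13/12)
= 261.4033 · e^0.051458 = 261.4033 × 1.052805 = R$275.21

R$275.21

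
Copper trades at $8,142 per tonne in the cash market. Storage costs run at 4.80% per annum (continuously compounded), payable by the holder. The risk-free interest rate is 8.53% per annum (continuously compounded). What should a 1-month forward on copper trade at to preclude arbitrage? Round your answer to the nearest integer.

$8,233 per tonne

Net carry = r + u − y = 0.0853 + 0.0480 − 0.0000 = 0.1333
F = S·e^((r+u−y)T) = 8142 · e^(0.1333 × 1/12) = 8142 · e^0.011108
= 8142 × 1.011170 = $8,233 per tonne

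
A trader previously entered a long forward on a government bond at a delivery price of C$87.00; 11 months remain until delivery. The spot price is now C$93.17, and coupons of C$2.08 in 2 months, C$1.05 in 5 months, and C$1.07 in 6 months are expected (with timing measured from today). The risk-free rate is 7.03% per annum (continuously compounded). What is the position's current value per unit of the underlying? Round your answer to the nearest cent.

PV(remaining coupons) I = 2.08·e^(−0.0703·2/12) + 1.05·e^(−0.0703·5/12) + 1.07·e^(−0.0703·6/12) = 4.1085
Current forward F = (S − I)·e^(rT) = (93.17 − 4.1085)·e^(0.0703·11/12) = 89.0615 × 1.066563 = 94.9897
Value (long) = (F − K)·e^(−rT) = (94.9897 − 87.00) × 0.937591 = 7.4911
Value = C$7.49

C$7.49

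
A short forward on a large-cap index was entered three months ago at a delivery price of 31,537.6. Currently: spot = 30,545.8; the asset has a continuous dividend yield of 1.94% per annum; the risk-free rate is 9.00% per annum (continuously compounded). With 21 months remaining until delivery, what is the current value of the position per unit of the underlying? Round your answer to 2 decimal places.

-2584.34

Current fair forward for the remaining 21 months: F = S·e^((r − q)·T), (r − q) = 0.0900 − 0.0194 = 0.0706
F = 30545.8 · e^(0.0706 × 21/12) = 30545.8 × 1.13150658 = 34562.7737
Value of long forward = (F − K)·e^(−rT) = (34562.7737 − 31537.6) · e^(−0.0900·21/12)
= 3025.1737 × 0.85427681 = 2584.34
Short position value = −(long value) = -2584.34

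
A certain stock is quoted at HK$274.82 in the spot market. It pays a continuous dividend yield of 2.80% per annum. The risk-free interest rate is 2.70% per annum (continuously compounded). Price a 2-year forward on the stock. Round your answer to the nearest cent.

HK$274.27

F = S·e^((r − q)T) = 274.82 · e^((0.0270 − 0.0280) × 2)
= 274.82 · e^-0.002000 = 274.82 × 0.998002
F = HK$274.27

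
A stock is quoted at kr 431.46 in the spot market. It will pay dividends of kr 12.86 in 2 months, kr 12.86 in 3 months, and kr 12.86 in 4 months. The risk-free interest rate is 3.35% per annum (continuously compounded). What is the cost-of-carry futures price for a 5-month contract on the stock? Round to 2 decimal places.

PV(dividends) I = 12.86·e^(−0.0335·2/12) + 12.86·e^(−0.0335·3/12) + 12.86·e^(−0.0335·4/12)
I = 12.7884 + 12.7527 + 12.7172 = 38.2583
F = (S − I)·e^(rT) = (431.46 − 38.2583) · e^(0.0335·5/12)
= 393.2017 · e^0.013958 = 393.2017 × 1.014056 = kr 398.73

kr 398.73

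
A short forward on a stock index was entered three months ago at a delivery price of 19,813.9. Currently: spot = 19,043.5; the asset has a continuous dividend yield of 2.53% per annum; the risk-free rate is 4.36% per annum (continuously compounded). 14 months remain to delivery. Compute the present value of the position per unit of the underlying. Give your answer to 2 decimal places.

341.62

Current fair forward for the remaining 14 months: F = S·e^((r − q)·T), (r − q) = 0.0436 − 0.0253 = 0.0183
F = 19043.5 · e^(0.0183 × 14/12) = 19043.5 × 1.02157954 = 19454.4500
Value of long forward = (F − K)·e^(−rT) = (19454.4500 − 19813.9) · e^(−0.0436·14/12)
= -359.4500 × 0.95040538 = -341.62
Short position value = −(long value) = 341.62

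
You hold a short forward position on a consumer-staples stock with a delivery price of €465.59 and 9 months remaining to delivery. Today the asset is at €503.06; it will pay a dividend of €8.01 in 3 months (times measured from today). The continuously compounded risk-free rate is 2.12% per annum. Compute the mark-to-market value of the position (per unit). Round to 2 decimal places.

-€36.85

PV(remaining dividends) I = 8.01·e^(−0.0212·3/12) = 7.9677
Current forward F = (S − I)·e^(rT) = (503.06 − 7.9677)·e^(0.0212·9/12) = 495.0923 × 1.016027 = 503.0271
Value (long) = (F − K)·e^(−rT) = (503.0271 − 465.59) × 0.984226 = 36.8466
Short position value = −(long value) = -€36.85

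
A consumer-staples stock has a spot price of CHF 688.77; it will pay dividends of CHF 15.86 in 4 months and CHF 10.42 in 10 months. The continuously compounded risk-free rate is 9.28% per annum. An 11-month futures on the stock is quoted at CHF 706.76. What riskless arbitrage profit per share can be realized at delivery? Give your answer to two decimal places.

PV(dividends) I = 15.86·e^(−0.0928·4/12) + 10.42·e^(−0.0928·10/12) = 25.0215
Fair futures F* = (S − I)·e^(rT) = (688.77 − 25.0215)·e^0.085067 = 663.7485 × 1.088790 = 722.6827
Market CHF 706.76 < fair 722.6827: forward underpriced → reverse cash-and-carry (short the stock, invest proceeds at r, pay the dividends, go long the forward).
Profit at T = |F_mkt − F*| = |706.76 − 722.6827| = CHF 15.92 per share

CHF 15.92 per share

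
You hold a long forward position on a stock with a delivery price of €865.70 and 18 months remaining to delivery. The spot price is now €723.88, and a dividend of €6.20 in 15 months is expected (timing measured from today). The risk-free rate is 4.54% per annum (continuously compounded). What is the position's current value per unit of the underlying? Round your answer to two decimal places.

PV(remaining dividends) I = 6.20·e^(−0.0454·15/12) = 5.8579
Current forward F = (S − I)·e^(rT) = (723.88 − 5.8579)·e^(0.0454·18/12) = 718.0221 × 1.070472 = 768.6226
Value (long) = (F − K)·e^(−rT) = (768.6226 − 865.70) × 0.934167 = -90.6865
Value = -€90.69

-€90.69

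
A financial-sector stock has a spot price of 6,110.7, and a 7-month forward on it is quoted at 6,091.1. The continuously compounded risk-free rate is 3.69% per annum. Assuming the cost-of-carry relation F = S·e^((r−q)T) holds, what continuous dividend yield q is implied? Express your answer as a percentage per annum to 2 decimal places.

4.24%

From F = S·e^((r−q)T): (r − q) = ln(F/S)/T
ln(6091.1/6110.7) = ln(0.996793) = -0.003212
(r − q) = -0.003212 / (7/12) = -0.005506
q = r − ln(F/S)/T = 0.0369 + 0.005506 = 0.042406
q = 4.24%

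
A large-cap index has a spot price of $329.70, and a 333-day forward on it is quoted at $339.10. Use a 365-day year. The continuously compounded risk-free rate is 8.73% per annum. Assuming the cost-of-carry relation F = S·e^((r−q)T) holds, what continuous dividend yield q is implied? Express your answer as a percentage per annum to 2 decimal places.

5.65%

From F = S·e^((r−q)T): (r − q) = ln(F/S)/T
ln(339.10/329.70) = ln(1.028511) = 0.028112
(r − q) = 0.028112 / (333/365) = 0.030813
q = r − ln(F/S)/T = 0.0873 − 0.030813 = 0.056487
q = 5.65%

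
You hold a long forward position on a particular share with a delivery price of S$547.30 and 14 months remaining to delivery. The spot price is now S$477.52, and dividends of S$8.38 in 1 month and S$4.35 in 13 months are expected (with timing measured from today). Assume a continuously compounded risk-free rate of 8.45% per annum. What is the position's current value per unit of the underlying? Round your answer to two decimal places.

PV(remaining dividends) I = 8.38·e^(−0.0845·1/12) + 4.35·e^(−0.0845·13/12) = 12.2907
Current forward F = (S − I)·e^(rT) = (477.52 − 12.2907)·e^(0.0845·14/12) = 465.2293 × 1.103606 = 513.4298
Value (long) = (F − K)·e^(−rT) = (513.4298 − 547.30) × 0.906120 = -30.6905
Value = -S$30.69

-S$30.69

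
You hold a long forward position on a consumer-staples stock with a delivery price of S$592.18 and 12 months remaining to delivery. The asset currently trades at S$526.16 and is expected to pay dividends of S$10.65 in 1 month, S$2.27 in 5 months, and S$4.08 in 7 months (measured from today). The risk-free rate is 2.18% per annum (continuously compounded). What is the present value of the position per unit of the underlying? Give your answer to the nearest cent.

PV(remaining dividends) I = 10.65·e^(−0.0218·1/12) + 2.27·e^(−0.0218·5/12) + 4.08·e^(−0.0218·7/12) = 16.9086
Current forward F = (S − I)·e^(rT) = (526.16 − 16.9086)·e^(0.0218·12/12) = 509.2514 × 1.022039 = 520.4748
Value (long) = (F − K)·e^(−rT) = (520.4748 − 592.18) × 0.978436 = -70.1589
Value = -S$70.16

-S$70.16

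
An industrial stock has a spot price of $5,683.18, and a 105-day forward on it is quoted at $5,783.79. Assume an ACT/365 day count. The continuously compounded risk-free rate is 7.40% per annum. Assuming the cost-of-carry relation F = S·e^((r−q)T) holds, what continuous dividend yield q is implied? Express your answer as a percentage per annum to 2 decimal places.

From F = S·e^((r−q)T): (r − q) = ln(F/S)/T
ln(5783.79/5683.18) = ln(1.017703) = 0.017548
(r − q) = 0.017548 / (105/365) = 0.061000
q = r − ln(F/S)/T = 0.0740 − 0.061000 = 0.013000
q = 1.30%

1.30%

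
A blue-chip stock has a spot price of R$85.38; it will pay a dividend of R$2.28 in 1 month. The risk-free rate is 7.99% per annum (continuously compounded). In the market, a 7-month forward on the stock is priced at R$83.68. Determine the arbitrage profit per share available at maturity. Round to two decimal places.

PV(dividends) I = 2.28·e^(−0.0799·1/12) = 2.2649
Fair forward F* = (S − I)·e^(rT) = (85.38 − 2.2649)·e^0.046608 = 83.1151 × 1.047711 = 87.0806
Market R$83.68 < fair 87.0806: forward underpriced → reverse cash-and-carry (short the stock, invest proceeds at r, pay the dividends, go long the forward).
Profit at T = |F_mkt − F*| = |83.68 − 87.0806| = R$3.40 per share

R$3.40 per share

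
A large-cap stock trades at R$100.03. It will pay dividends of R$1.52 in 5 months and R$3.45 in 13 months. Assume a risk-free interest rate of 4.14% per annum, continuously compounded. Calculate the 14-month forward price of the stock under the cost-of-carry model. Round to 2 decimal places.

PV(dividends) I = 1.52·e^(−0.0414·5/12) + 3.45·e^(−0.0414·13/12)
I = 1.4940 + 3.2987 = 4.7927
F = (S − I)·e^(rT) = (100.03 − 4.7927) · e^(0.0414·14/12)
= 95.2373 · e^0.048300 = 95.2373 × 1.049485 = R$99.95

R$99.95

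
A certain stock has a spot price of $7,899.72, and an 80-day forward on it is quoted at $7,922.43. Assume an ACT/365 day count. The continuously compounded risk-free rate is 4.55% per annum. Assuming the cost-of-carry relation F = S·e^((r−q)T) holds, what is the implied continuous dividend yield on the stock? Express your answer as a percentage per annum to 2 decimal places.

From F = S·e^((r−q)T): (r − q) = ln(F/S)/T
ln(7922.43/7899.72) = ln(1.002875) = 0.002871
(r − q) = 0.002871 / (80/365) = 0.013099
q = r − ln(F/S)/T = 0.0455 − 0.013099 = 0.032401
q = 3.24%

3.24%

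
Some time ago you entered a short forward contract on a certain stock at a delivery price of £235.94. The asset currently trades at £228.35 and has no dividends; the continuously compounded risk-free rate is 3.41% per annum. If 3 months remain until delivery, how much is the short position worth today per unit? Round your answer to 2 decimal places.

Current fair forward for the remaining 3 months: F = S·e^(r·T), r = 0.0341
F = 228.35 · e^(0.0341 × 3/12) = 228.35 × 1.008561 = 230.3049
Value of long forward = (F − K)·e^(−rT) = (230.3049 − 235.94) · e^(−0.0341·3/12)
= -5.6351 × 0.991511 = -5.59
Short position value = −(long value) = £5.59

£5.59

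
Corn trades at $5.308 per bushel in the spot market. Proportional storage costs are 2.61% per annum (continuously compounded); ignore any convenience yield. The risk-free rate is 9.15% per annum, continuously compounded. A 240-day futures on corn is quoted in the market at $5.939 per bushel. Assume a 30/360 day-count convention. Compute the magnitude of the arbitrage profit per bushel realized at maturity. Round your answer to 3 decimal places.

Fair futures: F* = S·e^(carry·T), with carry = (r + u) = 0.0915 + 0.0261 = 0.1176
F* = 5.308 · e^(0.1176 × 240/360) = 5.308 · e^0.078400 = 5.308 × 1.081555 = $5.7409
Market $5.939 > fair $5.7409: forward overpriced → cash-and-carry (buy spot, short the forward).
At maturity, profit = |F_mkt − F*| = |5.939 − 5.7409| = $0.198 per bushel

$0.198 per bushel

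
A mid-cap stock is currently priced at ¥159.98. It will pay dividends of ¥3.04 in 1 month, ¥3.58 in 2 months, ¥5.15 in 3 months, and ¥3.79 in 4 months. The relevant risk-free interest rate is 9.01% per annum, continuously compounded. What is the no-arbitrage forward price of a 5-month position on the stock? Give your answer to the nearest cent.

PV(dividends) I = 3.04·e^(−0.0901·1/12) + 3.58·e^(−0.0901·2/12) + 5.15·e^(−0.0901·3/12) + 3.79·e^(−0.0901·4/12)
I = 3.0173 + 3.5266 + 5.0353 + 3.6779 = 15.2571
F = (S − I)·e^(rT) = (159.98 − 15.2571) · e^(0.0901·5/12)
= 144.7229 · e^0.037542 = 144.7229 × 1.038256 = ¥150.26

¥150.26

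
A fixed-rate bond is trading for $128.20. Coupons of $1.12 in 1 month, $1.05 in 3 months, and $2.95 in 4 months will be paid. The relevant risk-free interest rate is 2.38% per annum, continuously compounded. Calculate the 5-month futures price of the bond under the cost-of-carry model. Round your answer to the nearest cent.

$124.34

PV(coupons) I = 1.12·e^(−0.0238·1/12) + 1.05·e^(−0.0238·3/12) + 2.95·e^(−0.0238·4/12)
I = 1.1178 + 1.0438 + 2.9267 = 5.0883
F = (S − I)·e^(rT) = (128.20 − 5.0883) · e^(0.0238·5/12)
= 123.1117 · e^0.009917 = 123.1117 × 1.009966 = $124.34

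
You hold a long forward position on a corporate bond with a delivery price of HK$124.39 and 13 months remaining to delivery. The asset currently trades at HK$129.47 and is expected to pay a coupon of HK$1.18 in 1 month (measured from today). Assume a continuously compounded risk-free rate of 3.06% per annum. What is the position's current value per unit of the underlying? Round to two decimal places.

HK$7.96

PV(remaining coupons) I = 1.18·e^(−0.0306·1/12) = 1.1770
Current forward F = (S − I)·e^(rT) = (129.47 − 1.1770)·e^(0.0306·13/12) = 128.2930 × 1.033706 = 132.6172
Value (long) = (F − K)·e^(−rT) = (132.6172 − 124.39) × 0.967393 = 7.9589
Value = HK$7.96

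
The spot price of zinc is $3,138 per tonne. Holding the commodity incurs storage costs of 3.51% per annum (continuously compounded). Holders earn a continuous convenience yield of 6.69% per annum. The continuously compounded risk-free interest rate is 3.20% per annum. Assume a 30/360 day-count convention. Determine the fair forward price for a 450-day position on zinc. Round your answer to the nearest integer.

$3,139 per tonne

Net carry = r + u − y = 0.0320 + 0.0351 − 0.0669 = 0.0002
F = S·e^((r+u−y)T) = 3138 · e^(0.0002 × 450/360) = 3138 · e^0.000250
= 3138 × 1.000250 = $3,139 per tonne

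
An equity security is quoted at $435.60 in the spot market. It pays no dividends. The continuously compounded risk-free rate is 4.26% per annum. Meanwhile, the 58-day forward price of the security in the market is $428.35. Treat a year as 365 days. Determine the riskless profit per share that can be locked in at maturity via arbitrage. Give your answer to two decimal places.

$10.21 per share

Fair forward: F* = S·e^(carry·T), with carry = r = 0.0426
F* = 435.60 · e^(0.0426 × 58/365) = 435.60 · e^0.006769 = 435.60 × 1.006792 = $438.5586
Market $428.35 < fair $438.5586: forward underpriced → reverse cash-and-carry (short spot, go long the forward).
At maturity, profit = |F_mkt − F*| = |428.35 − 438.5586| = $10.21 per share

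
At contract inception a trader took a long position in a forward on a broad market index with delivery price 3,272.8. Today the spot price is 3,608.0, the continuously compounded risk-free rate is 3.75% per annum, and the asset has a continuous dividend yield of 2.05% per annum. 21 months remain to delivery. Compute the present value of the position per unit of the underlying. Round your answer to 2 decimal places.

Current fair forward for the remaining 21 months: F = S·e^((r − q)·T), (r − q) = 0.0375 − 0.0205 = 0.0170
F = 3608.0 · e^(0.0170 × 21/12) = 3608.0 × 1.03019695 = 3716.9506
Value of long forward = (F − K)·e^(−rT) = (3716.9506 − 3272.8) · e^(−0.0375·21/12)
= 444.1506 × 0.93648198 = 415.94

415.94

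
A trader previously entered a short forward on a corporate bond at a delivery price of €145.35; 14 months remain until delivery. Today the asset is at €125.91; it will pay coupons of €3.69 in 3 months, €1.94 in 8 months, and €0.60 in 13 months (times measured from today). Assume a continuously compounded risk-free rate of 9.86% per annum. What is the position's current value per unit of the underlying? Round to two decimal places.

PV(remaining coupons) I = 3.69·e^(−0.0986·3/12) + 1.94·e^(−0.0986·8/12) + 0.60·e^(−0.0986·13/12) = 5.9559
Current forward F = (S − I)·e^(rT) = (125.91 − 5.9559)·e^(0.0986·14/12) = 119.9541 × 1.121911 = 134.5778
Value (long) = (F − K)·e^(−rT) = (134.5778 − 145.35) × 0.891336 = -9.6016
Short position value = −(long value) = €9.60

€9.60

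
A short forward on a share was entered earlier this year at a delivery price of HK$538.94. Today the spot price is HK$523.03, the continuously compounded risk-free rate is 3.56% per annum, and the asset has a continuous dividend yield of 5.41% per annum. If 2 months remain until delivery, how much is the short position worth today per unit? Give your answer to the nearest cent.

Current fair forward for the remaining 2 months: F = S·e^((r − q)·T), (r − q) = 0.0356 − 0.0541 = -0.0185
F = 523.03 · e^(-0.0185 × 2/12) = 523.03 × 0.996921 = 521.4196
Value of long forward = (F − K)·e^(−rT) = (521.4196 − 538.94) · e^(−0.0356·2/12)
= -17.5204 × 0.994084 = -17.42
Short position value = −(long value) = HK$17.42

HK$17.42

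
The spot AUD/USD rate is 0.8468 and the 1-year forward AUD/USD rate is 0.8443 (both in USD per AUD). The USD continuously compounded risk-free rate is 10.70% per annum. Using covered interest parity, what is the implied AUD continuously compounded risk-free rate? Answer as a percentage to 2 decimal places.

F = S·e^((r_USD − r_AUD)T) ⇒ r_AUD = r_USD − ln(F/S)/T
ln(0.8443/0.8468) = -0.002957; /(1) = -0.002957
r_AUD = 0.1070 + 0.002957 = 0.109957
r_AUD = 11.00%

11.00%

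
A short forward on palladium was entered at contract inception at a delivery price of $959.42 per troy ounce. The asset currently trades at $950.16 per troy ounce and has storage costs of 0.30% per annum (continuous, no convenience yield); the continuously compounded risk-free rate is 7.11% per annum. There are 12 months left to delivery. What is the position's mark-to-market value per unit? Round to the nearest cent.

Current fair forward for the remaining 12 months: F = S·e^((r + u)·T), (r + u) = 0.0711 + 0.0030 = 0.0741
F = 950.16 · e^(0.0741 × 12/12) = 950.16 × 1.076914 = 1023.2406
Value of long forward = (F − K)·e^(−rT) = (1023.2406 − 959.42) · e^(−0.0711·12/12)
= 63.8206 × 0.931369 = 59.44
Short position value = −(long value) = -$59.44

-$59.44 per troy ounce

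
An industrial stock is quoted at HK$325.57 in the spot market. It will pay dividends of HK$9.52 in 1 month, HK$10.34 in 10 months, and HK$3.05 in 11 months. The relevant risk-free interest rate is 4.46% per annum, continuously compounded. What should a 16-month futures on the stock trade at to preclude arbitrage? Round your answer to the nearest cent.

PV(dividends) I = 9.52·e^(−0.0446·1/12) + 10.34·e^(−0.0446·10/12) + 3.05·e^(−0.0446·11/12)
I = 9.4847 + 9.9628 + 2.9278 = 22.3753
F = (S − I)·e^(rT) = (325.57 − 22.3753) · e^(0.0446·16/12)
= 303.1947 · e^0.059467 = 303.1947 × 1.061271 = HK$321.77

HK$321.77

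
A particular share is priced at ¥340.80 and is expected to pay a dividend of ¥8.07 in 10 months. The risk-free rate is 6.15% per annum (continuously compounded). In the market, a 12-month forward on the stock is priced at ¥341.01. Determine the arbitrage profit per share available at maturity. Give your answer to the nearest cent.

¥13.25 per share

PV(dividends) I = 8.07·e^(−0.0615·10/12) = 7.6668
Fair forward F* = (S − I)·e^(rT) = (340.80 − 7.6668)·e^0.061500 = 333.1332 × 1.063430 = 354.2638
Market ¥341.01 < fair 354.2638: forward underpriced → reverse cash-and-carry (short the stock, invest proceeds at r, pay the dividends, go long the forward).
Profit at T = |F_mkt − F*| = |341.01 − 354.2638| = ¥13.25 per share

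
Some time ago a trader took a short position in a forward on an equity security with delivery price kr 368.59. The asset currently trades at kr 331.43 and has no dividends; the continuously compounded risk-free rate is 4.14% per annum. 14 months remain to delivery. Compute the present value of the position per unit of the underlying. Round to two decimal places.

kr 19.78

Current fair forward for the remaining 14 months: F = S·e^(r·T), r = 0.0414
F = 331.43 · e^(0.0414 × 14/12) = 331.43 × 1.049485 = 347.8308
Value of long forward = (F − K)·e^(−rT) = (347.8308 − 368.59) · e^(−0.0414·14/12)
= -20.7592 × 0.952848 = -19.78
Short position value = −(long value) = kr 19.78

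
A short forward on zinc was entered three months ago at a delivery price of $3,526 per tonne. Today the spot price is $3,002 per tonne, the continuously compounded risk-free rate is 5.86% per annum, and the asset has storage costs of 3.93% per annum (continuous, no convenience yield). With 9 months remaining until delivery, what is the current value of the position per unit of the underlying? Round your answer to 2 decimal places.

Current fair forward for the remaining 9 months: F = S·e^((r + u)·T), (r + u) = 0.0586 + 0.0393 = 0.0979
F = 3002 · e^(0.0979 × 9/12) = 3002 × 1.07618782 = 3230.7158
Value of long forward = (F − K)·e^(−rT) = (3230.7158 − 3526) · e^(−0.0586·9/12)
= -295.2842 × 0.95700181 = -282.59
Short position value = −(long value) = $282.59

$282.59 per tonne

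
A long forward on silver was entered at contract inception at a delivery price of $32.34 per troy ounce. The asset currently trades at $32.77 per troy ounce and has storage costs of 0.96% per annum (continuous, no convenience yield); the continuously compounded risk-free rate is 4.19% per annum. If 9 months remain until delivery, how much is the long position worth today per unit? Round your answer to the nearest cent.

$1.67 per troy ounce

Current fair forward for the remaining 9 months: F = S·e^((r + u)·T), (r + u) = 0.0419 + 0.0096 = 0.0515
F = 32.77 · e^(0.0515 × 9/12) = 32.77 × 1.039381 = 34.0605
Value of long forward = (F − K)·e^(−rT) = (34.0605 − 32.34) · e^(−0.0419·9/12)
= 1.7205 × 0.969064 = 1.67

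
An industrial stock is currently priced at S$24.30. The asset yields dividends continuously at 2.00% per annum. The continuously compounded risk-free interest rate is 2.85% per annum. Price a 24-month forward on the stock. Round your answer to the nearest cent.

S$24.72

F = S·e^((r − q)T) = 24.30 · e^((0.0285 − 0.0200) × 24/12)
= 24.30 · e^0.017000 = 24.30 × 1.017145
F = S$24.72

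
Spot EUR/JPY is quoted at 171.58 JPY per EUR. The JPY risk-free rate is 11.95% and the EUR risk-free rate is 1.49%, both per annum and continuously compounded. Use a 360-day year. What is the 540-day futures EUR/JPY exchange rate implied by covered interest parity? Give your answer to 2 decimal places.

F = S·e^((r_JPY − r_EUR)T) = 171.58 · e^((0.1195 − 0.0149) × 540/360)
= 171.58 · e^0.156900 = 171.58 × 1.169879
F = 200.73 JPY per EUR

200.73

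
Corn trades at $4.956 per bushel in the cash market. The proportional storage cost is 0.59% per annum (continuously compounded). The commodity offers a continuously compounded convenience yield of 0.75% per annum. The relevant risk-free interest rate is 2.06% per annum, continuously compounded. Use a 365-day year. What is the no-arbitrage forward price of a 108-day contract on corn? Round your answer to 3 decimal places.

$4.984 per bushel

Net carry = r + u − y = 0.0206 + 0.0059 − 0.0075 = 0.0190
F = S·e^((r+u−y)T) = 4.956 · e^(0.0190 × 108/365) = 4.956 · e^0.005622
= 4.956 × 1.005638 = $4.984 per bushel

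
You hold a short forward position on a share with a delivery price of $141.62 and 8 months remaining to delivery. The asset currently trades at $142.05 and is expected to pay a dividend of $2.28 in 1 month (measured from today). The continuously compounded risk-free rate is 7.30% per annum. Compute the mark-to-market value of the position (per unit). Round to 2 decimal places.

PV(remaining dividends) I = 2.28·e^(−0.0730·1/12) = 2.2662
Current forward F = (S − I)·e^(rT) = (142.05 − 2.2662)·e^(0.0730·8/12) = 139.7838 × 1.049870 = 146.7548
Value (long) = (F − K)·e^(−rT) = (146.7548 − 141.62) × 0.952499 = 4.8909
Short position value = −(long value) = -$4.89

-$4.89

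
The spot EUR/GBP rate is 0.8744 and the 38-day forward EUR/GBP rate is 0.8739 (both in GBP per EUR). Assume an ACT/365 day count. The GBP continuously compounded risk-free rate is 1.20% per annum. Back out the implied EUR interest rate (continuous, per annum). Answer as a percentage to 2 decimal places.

F = S·e^((r_GBP − r_EUR)T) ⇒ r_EUR = r_GBP − ln(F/S)/T
ln(0.8739/0.8744) = -0.000572; /(38/365) = -0.005494
r_EUR = 0.0120 + 0.005494 = 0.017494
r_EUR = 1.75%

1.75%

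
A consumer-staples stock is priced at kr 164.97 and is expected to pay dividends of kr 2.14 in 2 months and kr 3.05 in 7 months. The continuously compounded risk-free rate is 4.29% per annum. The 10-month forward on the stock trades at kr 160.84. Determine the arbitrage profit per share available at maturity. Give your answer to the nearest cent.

PV(dividends) I = 2.14·e^(−0.0429·2/12) + 3.05·e^(−0.0429·7/12) = 5.0994
Fair forward F* = (S − I)·e^(rT) = (164.97 − 5.0994)·e^0.035750 = 159.8706 × 1.036397 = 165.6894
Market kr 160.84 < fair 165.6894: forward underpriced → reverse cash-and-carry (short the stock, invest proceeds at r, pay the dividends, go long the forward).
Profit at T = |F_mkt − F*| = |160.84 − 165.6894| = kr 4.85 per share

kr 4.85 per share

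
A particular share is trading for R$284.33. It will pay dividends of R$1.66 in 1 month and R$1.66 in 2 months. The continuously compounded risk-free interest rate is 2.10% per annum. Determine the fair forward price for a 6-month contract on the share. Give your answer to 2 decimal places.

PV(dividends) I = 1.66·e^(−0.0210·1/12) + 1.66·e^(−0.0210·2/12)
I = 1.6571 + 1.6542 = 3.3113
F = (S − I)·e^(rT) = (284.33 − 3.3113) · e^(0.0210·6/12)
= 281.0187 · e^0.010500 = 281.0187 × 1.010555 = R$283.98

R$283.98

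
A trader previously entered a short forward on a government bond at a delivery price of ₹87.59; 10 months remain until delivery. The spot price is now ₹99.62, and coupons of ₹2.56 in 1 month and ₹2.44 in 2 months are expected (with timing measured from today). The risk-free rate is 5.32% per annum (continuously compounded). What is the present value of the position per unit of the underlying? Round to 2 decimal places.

PV(remaining coupons) I = 2.56·e^(−0.0532·1/12) + 2.44·e^(−0.0532·2/12) = 4.9671
Current forward F = (S − I)·e^(rT) = (99.62 − 4.9671)·e^(0.0532·10/12) = 94.6529 × 1.045331 = 98.9436
Value (long) = (F − K)·e^(−rT) = (98.9436 − 87.59) × 0.956635 = 10.8613
Short position value = −(long value) = -₹10.86

-₹10.86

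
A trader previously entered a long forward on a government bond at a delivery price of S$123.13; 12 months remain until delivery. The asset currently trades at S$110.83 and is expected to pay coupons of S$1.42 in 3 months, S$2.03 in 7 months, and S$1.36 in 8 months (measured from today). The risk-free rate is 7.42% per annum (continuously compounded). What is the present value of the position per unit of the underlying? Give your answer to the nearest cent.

PV(remaining coupons) I = 1.42·e^(−0.0742·3/12) + 2.03·e^(−0.0742·7/12) + 1.36·e^(−0.0742·8/12) = 4.6323
Current forward F = (S − I)·e^(rT) = (110.83 − 4.6323)·e^(0.0742·12/12) = 106.1977 × 1.077022 = 114.3773
Value (long) = (F − K)·e^(−rT) = (114.3773 − 123.13) × 0.928486 = -8.1268
Value = -S$8.13

-S$8.13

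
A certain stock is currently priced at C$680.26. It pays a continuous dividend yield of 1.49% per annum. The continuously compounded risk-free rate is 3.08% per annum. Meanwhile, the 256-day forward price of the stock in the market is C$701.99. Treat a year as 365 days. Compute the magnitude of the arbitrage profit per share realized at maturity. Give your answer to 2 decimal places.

Fair forward: F* = S·e^(carry·T), with carry = (r − q) = 0.0308 − 0.0149 = 0.0159
F* = 680.26 · e^(0.0159 × 256/365) = 680.26 · e^0.011152 = 680.26 × 1.011214 = C$687.8884
Market C$701.99 > fair C$687.8884: forward overpriced → cash-and-carry (buy spot, short the forward).
At maturity, profit = |F_mkt − F*| = |701.99 − 687.8884| = C$14.10 per share

C$14.10 per share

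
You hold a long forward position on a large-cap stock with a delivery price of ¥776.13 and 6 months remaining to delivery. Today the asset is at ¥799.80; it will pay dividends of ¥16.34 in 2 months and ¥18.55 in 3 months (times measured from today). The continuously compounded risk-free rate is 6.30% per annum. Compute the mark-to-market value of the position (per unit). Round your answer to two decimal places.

PV(remaining dividends) I = 16.34·e^(−0.0630·2/12) + 18.55·e^(−0.0630·3/12) = 34.4295
Current forward F = (S − I)·e^(rT) = (799.80 − 34.4295)·e^(0.0630·6/12) = 765.3705 × 1.032001 = 789.8631
Value (long) = (F − K)·e^(−rT) = (789.8631 − 776.13) × 0.968991 = 13.3073
Value = ¥13.31

¥13.31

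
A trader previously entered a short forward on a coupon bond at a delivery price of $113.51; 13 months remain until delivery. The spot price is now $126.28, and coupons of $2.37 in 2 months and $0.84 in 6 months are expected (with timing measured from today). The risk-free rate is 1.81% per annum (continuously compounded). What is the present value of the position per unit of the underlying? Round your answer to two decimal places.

-$11.78

PV(remaining coupons) I = 2.37·e^(−0.0181·2/12) + 0.84·e^(−0.0181·6/12) = 3.1953
Current forward F = (S − I)·e^(rT) = (126.28 − 3.1953)·e^(0.0181·13/12) = 123.0847 × 1.019802 = 125.5220
Value (long) = (F − K)·e^(−rT) = (125.5220 − 113.51) × 0.980583 = 11.7788
Short position value = −(long value) = -$11.78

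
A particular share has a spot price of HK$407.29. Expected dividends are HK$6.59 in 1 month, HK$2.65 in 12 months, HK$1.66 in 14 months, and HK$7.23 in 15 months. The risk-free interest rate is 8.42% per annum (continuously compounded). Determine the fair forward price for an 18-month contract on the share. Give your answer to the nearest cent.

HK$442.84

PV(dividends) I = 6.59·e^(−0.0842·1/12) + 2.65·e^(−0.0842·12/12) + 1.66·e^(−0.0842·14/12) + 7.23·e^(−0.0842·15/12)
I = 6.5439 + 2.4360 + 1.5047 + 6.5077 = 16.9923
F = (S − I)·e^(rT) = (407.29 − 16.9923) · e^(0.0842·18/12)
= 390.2977 · e^0.126300 = 390.2977 × 1.134623 = HK$442.84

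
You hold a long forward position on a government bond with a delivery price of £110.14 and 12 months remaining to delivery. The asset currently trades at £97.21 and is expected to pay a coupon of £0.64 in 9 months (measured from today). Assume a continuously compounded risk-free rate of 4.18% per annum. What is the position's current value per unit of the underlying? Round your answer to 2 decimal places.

-£9.04

PV(remaining coupons) I = 0.64·e^(−0.0418·9/12) = 0.6202
Current forward F = (S − I)·e^(rT) = (97.21 − 0.6202)·e^(0.0418·12/12) = 96.5898 × 1.042686 = 100.7128
Value (long) = (F − K)·e^(−rT) = (100.7128 − 110.14) × 0.959062 = -9.0413
Value = -£9.04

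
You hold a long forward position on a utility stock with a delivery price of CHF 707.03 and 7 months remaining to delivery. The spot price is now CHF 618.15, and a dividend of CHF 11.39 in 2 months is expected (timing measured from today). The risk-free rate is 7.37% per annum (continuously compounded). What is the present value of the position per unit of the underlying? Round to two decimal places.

PV(remaining dividends) I = 11.39·e^(−0.0737·2/12) = 11.2509
Current forward F = (S − I)·e^(rT) = (618.15 − 11.2509)·e^(0.0737·7/12) = 606.8991 × 1.043929 = 633.5596
Value (long) = (F − K)·e^(−rT) = (633.5596 − 707.03) × 0.957919 = -70.3787
Value = -CHF 70.38

-CHF 70.38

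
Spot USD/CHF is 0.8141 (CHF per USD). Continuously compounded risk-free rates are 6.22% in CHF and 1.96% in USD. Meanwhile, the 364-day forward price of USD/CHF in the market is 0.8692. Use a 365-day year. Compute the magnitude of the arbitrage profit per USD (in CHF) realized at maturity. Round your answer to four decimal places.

Fair forward: F* = S·e^(carry·T), with carry = (r_CHF − r_USD) = 0.0622 − 0.0196 = 0.0426
F* = 0.8141 · e^(0.0426 × 364/365) = 0.8141 · e^0.042483 = 0.8141 × 1.043398 = 0.8494
Market 0.8692 > fair 0.8494: forward overpriced → cash-and-carry (buy spot, short the forward).
At maturity, profit = |F_mkt − F*| = |0.8692 − 0.8494| = 0.0198 per USD (in CHF)

0.0198 per USD (in CHF)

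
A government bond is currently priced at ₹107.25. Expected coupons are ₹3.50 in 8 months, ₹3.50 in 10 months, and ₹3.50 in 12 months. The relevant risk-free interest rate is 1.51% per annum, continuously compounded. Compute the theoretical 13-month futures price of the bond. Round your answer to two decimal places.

PV(coupons) I = 3.50·e^(−0.0151·8/12) + 3.50·e^(−0.0151·10/12) + 3.50·e^(−0.0151·12/12)
I = 3.4649 + 3.4562 + 3.4475 = 10.3686
F = (S − I)·e^(rT) = (107.25 − 10.3686) · e^(0.0151·13/12)
= 96.8814 · e^0.016358 = 96.8814 × 1.016493 = ₹98.48

₹98.48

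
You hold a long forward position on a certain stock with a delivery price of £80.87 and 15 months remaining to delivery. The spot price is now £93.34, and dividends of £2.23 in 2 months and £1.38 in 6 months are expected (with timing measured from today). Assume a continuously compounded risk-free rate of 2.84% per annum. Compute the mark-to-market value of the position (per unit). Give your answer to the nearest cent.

PV(remaining dividends) I = 2.23·e^(−0.0284·2/12) + 1.38·e^(−0.0284·6/12) = 3.5800
Current forward F = (S − I)·e^(rT) = (93.34 − 3.5800)·e^(0.0284·15/12) = 89.7600 × 1.036138 = 93.0037
Value (long) = (F − K)·e^(−rT) = (93.0037 − 80.87) × 0.965123 = 11.7105
Value = £11.71

£11.71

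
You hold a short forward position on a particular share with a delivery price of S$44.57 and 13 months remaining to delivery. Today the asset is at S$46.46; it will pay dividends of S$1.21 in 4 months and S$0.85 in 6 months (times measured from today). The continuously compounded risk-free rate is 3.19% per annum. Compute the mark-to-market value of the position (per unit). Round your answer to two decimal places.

-S$1.37

PV(remaining dividends) I = 1.21·e^(−0.0319·4/12) + 0.85·e^(−0.0319·6/12) = 2.0338
Current forward F = (S − I)·e^(rT) = (46.46 − 2.0338)·e^(0.0319·13/12) = 44.4262 × 1.035162 = 45.9883
Value (long) = (F − K)·e^(−rT) = (45.9883 − 44.57) × 0.966032 = 1.3701
Short position value = −(long value) = -S$1.37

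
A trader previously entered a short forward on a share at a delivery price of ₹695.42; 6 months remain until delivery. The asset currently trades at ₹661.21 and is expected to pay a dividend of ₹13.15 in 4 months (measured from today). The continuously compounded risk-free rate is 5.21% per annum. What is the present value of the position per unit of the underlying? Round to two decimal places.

₹29.25

PV(remaining dividends) I = 13.15·e^(−0.0521·4/12) = 12.9236
Current forward F = (S − I)·e^(rT) = (661.21 − 12.9236)·e^(0.0521·6/12) = 648.2864 × 1.026392 = 665.3960
Value (long) = (F − K)·e^(−rT) = (665.3960 − 695.42) × 0.974286 = -29.2520
Short position value = −(long value) = ₹29.25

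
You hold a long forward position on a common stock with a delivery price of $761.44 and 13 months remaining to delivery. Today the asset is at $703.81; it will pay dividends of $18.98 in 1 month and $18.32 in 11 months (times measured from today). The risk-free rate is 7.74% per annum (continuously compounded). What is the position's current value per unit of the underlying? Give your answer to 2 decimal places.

-$32.31

PV(remaining dividends) I = 18.98·e^(−0.0774·1/12) + 18.32·e^(−0.0774·11/12) = 35.9232
Current forward F = (S − I)·e^(rT) = (703.81 − 35.9232)·e^(0.0774·13/12) = 667.8868 × 1.087466 = 726.3042
Value (long) = (F − K)·e^(−rT) = (726.3042 − 761.44) × 0.919569 = -32.3098
Value = -$32.31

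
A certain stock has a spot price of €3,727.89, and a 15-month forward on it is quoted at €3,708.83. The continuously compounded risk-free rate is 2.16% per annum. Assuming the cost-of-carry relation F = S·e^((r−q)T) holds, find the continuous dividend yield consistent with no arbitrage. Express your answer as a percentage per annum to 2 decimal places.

2.57%

From F = S·e^((r−q)T): (r − q) = ln(F/S)/T
ln(3708.83/3727.89) = ln(0.994887) = -0.005126
(r − q) = -0.005126 / (15/12) = -0.004101
q = r − ln(F/S)/T = 0.0216 + 0.004101 = 0.025701
q = 2.57%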